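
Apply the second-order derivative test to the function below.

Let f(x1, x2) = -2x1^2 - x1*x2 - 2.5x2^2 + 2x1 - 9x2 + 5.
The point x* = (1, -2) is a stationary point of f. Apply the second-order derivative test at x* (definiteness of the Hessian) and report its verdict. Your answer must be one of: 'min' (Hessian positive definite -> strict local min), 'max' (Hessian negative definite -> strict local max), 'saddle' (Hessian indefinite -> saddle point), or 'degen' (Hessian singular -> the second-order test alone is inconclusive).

Compute the Hessian H = grad^2 f:
  H = [[-4, -1], [-1, -5]]
Verify stationarity: grad f(x*) = H x* + g = (0, 0).
Eigenvalues of H: -5.618, -3.382.
Both eigenvalues < 0, so H is negative definite -> x* is a strict local max.

max


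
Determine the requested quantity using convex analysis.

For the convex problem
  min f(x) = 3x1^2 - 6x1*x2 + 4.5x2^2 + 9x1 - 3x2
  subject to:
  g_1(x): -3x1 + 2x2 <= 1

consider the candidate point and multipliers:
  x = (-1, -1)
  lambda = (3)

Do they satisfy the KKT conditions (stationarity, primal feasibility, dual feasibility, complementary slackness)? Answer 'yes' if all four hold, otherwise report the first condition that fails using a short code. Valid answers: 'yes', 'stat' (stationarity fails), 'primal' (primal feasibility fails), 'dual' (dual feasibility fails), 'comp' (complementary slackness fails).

Gradient of f: grad f(x) = Q x + c = (9, -6)
Constraint values g_i(x) = a_i^T x - b_i:
  g_1((-1, -1)) = 0
Stationarity residual: grad f(x) + sum_i lambda_i a_i = (0, 0)
  -> stationarity OK
Primal feasibility (all g_i <= 0): OK
Dual feasibility (all lambda_i >= 0): OK
Complementary slackness (lambda_i * g_i(x) = 0 for all i): OK

Verdict: yes, KKT holds.

yes


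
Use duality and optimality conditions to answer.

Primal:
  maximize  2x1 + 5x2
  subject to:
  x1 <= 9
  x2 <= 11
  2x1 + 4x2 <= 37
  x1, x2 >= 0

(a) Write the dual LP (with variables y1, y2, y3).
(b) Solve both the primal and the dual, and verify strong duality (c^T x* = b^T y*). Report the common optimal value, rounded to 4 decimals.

The standard primal-dual pair for 'max c^T x s.t. A x <= b, x >= 0' is:
  Dual:  min b^T y  s.t.  A^T y >= c,  y >= 0.

So the dual LP is:
  minimize  9y1 + 11y2 + 37y3
  subject to:
    y1 + 2y3 >= 2
    y2 + 4y3 >= 5
    y1, y2, y3 >= 0

Solving the primal: x* = (0, 9.25).
  primal value c^T x* = 46.25.
Solving the dual: y* = (0, 0, 1.25).
  dual value b^T y* = 46.25.
Strong duality: c^T x* = b^T y*. Confirmed.

46.25


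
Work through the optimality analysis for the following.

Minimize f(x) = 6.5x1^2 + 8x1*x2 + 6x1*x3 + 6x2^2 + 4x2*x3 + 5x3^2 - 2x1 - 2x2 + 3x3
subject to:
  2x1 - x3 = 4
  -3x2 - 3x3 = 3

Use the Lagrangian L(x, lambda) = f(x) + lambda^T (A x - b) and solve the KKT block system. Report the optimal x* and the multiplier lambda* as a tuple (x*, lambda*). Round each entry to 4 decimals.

Form the Lagrangian:
  L(x, lambda) = (1/2) x^T Q x + c^T x + lambda^T (A x - b)
Stationarity (grad_x L = 0): Q x + c + A^T lambda = 0.
Primal feasibility: A x = b.

This gives the KKT block system:
  [ Q   A^T ] [ x     ]   [-c ]
  [ A    0  ] [ lambda ] = [ b ]

Solving the linear system:
  x*      = (1.4426, 0.1148, -1.1148)
  lambda* = (-5.4918, 2.153)
  f(x*)   = 4.5246

x* = (1.4426, 0.1148, -1.1148), lambda* = (-5.4918, 2.153)


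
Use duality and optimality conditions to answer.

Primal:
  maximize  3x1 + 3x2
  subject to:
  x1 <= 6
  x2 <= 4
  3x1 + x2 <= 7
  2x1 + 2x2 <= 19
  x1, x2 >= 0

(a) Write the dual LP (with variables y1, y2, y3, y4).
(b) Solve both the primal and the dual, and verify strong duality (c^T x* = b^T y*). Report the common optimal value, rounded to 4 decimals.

The standard primal-dual pair for 'max c^T x s.t. A x <= b, x >= 0' is:
  Dual:  min b^T y  s.t.  A^T y >= c,  y >= 0.

So the dual LP is:
  minimize  6y1 + 4y2 + 7y3 + 19y4
  subject to:
    y1 + 3y3 + 2y4 >= 3
    y2 + y3 + 2y4 >= 3
    y1, y2, y3, y4 >= 0

Solving the primal: x* = (1, 4).
  primal value c^T x* = 15.
Solving the dual: y* = (0, 2, 1, 0).
  dual value b^T y* = 15.
Strong duality: c^T x* = b^T y*. Confirmed.

15


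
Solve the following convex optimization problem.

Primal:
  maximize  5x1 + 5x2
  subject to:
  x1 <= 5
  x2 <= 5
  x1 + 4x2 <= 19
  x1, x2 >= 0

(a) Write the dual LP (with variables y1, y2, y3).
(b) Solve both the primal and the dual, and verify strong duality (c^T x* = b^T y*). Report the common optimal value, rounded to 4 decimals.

The standard primal-dual pair for 'max c^T x s.t. A x <= b, x >= 0' is:
  Dual:  min b^T y  s.t.  A^T y >= c,  y >= 0.

So the dual LP is:
  minimize  5y1 + 5y2 + 19y3
  subject to:
    y1 + y3 >= 5
    y2 + 4y3 >= 5
    y1, y2, y3 >= 0

Solving the primal: x* = (5, 3.5).
  primal value c^T x* = 42.5.
Solving the dual: y* = (3.75, 0, 1.25).
  dual value b^T y* = 42.5.
Strong duality: c^T x* = b^T y*. Confirmed.

42.5


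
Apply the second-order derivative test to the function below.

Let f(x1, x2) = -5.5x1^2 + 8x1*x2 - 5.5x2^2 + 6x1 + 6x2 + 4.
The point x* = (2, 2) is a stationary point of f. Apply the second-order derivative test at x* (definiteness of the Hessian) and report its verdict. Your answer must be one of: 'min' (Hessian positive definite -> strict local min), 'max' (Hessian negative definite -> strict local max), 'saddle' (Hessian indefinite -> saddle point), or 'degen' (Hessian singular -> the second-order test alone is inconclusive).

Compute the Hessian H = grad^2 f:
  H = [[-11, 8], [8, -11]]
Verify stationarity: grad f(x*) = H x* + g = (0, 0).
Eigenvalues of H: -19, -3.
Both eigenvalues < 0, so H is negative definite -> x* is a strict local max.

max


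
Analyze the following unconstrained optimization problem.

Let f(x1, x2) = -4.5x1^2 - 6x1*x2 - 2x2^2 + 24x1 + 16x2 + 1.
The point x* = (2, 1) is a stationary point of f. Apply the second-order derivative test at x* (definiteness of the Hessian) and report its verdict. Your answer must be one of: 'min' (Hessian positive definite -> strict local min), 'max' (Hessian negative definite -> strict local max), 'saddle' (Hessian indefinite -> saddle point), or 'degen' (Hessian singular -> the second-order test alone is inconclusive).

Compute the Hessian H = grad^2 f:
  H = [[-9, -6], [-6, -4]]
Verify stationarity: grad f(x*) = H x* + g = (0, 0).
Eigenvalues of H: -13, 0.
H has a zero eigenvalue (singular; negative semidefinite but not definite), so H is neither positive definite, negative definite, nor indefinite. The second-order test alone is inconclusive -> degen.
(Indeed, f is constant along the null direction of H through x*, so x* is not a strict local extremum.)

degen


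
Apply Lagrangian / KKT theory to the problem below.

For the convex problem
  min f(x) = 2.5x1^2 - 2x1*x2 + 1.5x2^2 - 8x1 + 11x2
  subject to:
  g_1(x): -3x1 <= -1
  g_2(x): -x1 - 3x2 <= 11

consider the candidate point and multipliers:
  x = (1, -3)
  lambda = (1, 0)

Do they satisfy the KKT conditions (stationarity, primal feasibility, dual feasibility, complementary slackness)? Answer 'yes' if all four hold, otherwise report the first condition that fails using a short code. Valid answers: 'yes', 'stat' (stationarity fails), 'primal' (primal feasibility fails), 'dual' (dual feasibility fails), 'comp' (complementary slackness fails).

Gradient of f: grad f(x) = Q x + c = (3, 0)
Constraint values g_i(x) = a_i^T x - b_i:
  g_1((1, -3)) = -2
  g_2((1, -3)) = -3
Stationarity residual: grad f(x) + sum_i lambda_i a_i = (0, 0)
  -> stationarity OK
Primal feasibility (all g_i <= 0): OK
Dual feasibility (all lambda_i >= 0): OK
Complementary slackness (lambda_i * g_i(x) = 0 for all i): FAILS

Verdict: the first failing condition is complementary_slackness -> comp.

comp


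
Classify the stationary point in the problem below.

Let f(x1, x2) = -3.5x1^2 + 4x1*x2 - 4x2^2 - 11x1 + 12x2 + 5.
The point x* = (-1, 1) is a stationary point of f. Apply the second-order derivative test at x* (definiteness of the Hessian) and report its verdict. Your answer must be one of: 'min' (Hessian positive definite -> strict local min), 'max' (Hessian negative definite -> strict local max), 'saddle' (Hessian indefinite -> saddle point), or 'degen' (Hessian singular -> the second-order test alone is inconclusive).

Compute the Hessian H = grad^2 f:
  H = [[-7, 4], [4, -8]]
Verify stationarity: grad f(x*) = H x* + g = (0, 0).
Eigenvalues of H: -11.5311, -3.4689.
Both eigenvalues < 0, so H is negative definite -> x* is a strict local max.

max


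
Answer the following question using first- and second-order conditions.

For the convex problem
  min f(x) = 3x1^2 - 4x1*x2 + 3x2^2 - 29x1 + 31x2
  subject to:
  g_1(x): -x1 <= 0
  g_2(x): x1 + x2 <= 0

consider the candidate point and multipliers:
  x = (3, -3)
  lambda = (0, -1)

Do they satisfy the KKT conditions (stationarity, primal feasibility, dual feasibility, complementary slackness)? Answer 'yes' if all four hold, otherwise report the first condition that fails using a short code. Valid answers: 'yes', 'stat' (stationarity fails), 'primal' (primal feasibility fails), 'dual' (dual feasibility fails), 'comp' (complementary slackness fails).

Gradient of f: grad f(x) = Q x + c = (1, 1)
Constraint values g_i(x) = a_i^T x - b_i:
  g_1((3, -3)) = -3
  g_2((3, -3)) = 0
Stationarity residual: grad f(x) + sum_i lambda_i a_i = (0, 0)
  -> stationarity OK
Primal feasibility (all g_i <= 0): OK
Dual feasibility (all lambda_i >= 0): FAILS
Complementary slackness (lambda_i * g_i(x) = 0 for all i): OK

Verdict: the first failing condition is dual_feasibility -> dual.

dual


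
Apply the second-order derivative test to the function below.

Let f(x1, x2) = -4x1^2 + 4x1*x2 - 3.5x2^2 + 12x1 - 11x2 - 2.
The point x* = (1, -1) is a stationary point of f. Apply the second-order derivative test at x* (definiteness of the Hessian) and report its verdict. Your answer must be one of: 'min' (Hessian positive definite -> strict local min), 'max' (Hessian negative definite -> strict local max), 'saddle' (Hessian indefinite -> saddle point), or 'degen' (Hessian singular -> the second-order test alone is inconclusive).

Compute the Hessian H = grad^2 f:
  H = [[-8, 4], [4, -7]]
Verify stationarity: grad f(x*) = H x* + g = (0, 0).
Eigenvalues of H: -11.5311, -3.4689.
Both eigenvalues < 0, so H is negative definite -> x* is a strict local max.

max


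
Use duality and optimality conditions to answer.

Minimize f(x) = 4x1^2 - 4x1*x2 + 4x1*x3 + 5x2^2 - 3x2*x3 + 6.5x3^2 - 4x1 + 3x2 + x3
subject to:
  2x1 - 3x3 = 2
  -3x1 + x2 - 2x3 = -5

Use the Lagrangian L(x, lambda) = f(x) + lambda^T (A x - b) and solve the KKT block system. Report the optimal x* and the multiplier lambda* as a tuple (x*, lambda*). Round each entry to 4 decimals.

Form the Lagrangian:
  L(x, lambda) = (1/2) x^T Q x + c^T x + lambda^T (A x - b)
Stationarity (grad_x L = 0): Q x + c + A^T lambda = 0.
Primal feasibility: A x = b.

This gives the KKT block system:
  [ Q   A^T ] [ x     ]   [-c ]
  [ A    0  ] [ lambda ] = [ b ]

Solving the linear system:
  x*      = (1.4627, 0.005, 0.3085)
  lambda* = (1.1313, 3.726)
  f(x*)   = 5.42

x* = (1.4627, 0.005, 0.3085), lambda* = (1.1313, 3.726)


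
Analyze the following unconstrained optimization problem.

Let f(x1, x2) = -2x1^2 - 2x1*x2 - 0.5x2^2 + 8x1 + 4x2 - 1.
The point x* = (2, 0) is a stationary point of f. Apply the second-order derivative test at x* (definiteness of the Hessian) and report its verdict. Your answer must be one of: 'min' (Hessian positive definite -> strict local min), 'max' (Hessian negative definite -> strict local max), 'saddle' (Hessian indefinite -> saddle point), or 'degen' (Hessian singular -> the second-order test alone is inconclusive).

Compute the Hessian H = grad^2 f:
  H = [[-4, -2], [-2, -1]]
Verify stationarity: grad f(x*) = H x* + g = (0, 0).
Eigenvalues of H: -5, 0.
H has a zero eigenvalue (singular; negative semidefinite but not definite), so H is neither positive definite, negative definite, nor indefinite. The second-order test alone is inconclusive -> degen.
(Indeed, f is constant along the null direction of H through x*, so x* is not a strict local extremum.)

degen


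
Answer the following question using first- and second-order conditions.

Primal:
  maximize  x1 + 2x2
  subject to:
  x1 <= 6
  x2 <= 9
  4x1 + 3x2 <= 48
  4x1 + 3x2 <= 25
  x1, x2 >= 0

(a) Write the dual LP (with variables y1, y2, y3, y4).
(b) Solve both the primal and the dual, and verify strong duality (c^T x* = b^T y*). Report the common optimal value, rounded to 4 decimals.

The standard primal-dual pair for 'max c^T x s.t. A x <= b, x >= 0' is:
  Dual:  min b^T y  s.t.  A^T y >= c,  y >= 0.

So the dual LP is:
  minimize  6y1 + 9y2 + 48y3 + 25y4
  subject to:
    y1 + 4y3 + 4y4 >= 1
    y2 + 3y3 + 3y4 >= 2
    y1, y2, y3, y4 >= 0

Solving the primal: x* = (0, 8.3333).
  primal value c^T x* = 16.6667.
Solving the dual: y* = (0, 0, 0, 0.6667).
  dual value b^T y* = 16.6667.
Strong duality: c^T x* = b^T y*. Confirmed.

16.6667


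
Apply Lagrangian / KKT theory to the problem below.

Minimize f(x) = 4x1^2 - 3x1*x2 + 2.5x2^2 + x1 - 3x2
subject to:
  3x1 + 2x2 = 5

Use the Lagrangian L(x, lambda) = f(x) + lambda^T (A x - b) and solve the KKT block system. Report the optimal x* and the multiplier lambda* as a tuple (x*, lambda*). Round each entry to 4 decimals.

Form the Lagrangian:
  L(x, lambda) = (1/2) x^T Q x + c^T x + lambda^T (A x - b)
Stationarity (grad_x L = 0): Q x + c + A^T lambda = 0.
Primal feasibility: A x = b.

This gives the KKT block system:
  [ Q   A^T ] [ x     ]   [-c ]
  [ A    0  ] [ lambda ] = [ b ]

Solving the linear system:
  x*      = (0.7345, 1.3982)
  lambda* = (-0.8938)
  f(x*)   = 0.5044

x* = (0.7345, 1.3982), lambda* = (-0.8938)


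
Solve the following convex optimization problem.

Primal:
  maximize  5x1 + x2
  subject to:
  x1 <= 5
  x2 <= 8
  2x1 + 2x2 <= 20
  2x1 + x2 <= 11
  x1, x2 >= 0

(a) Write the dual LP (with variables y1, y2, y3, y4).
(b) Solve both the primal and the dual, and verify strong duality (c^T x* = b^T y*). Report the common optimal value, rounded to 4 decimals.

The standard primal-dual pair for 'max c^T x s.t. A x <= b, x >= 0' is:
  Dual:  min b^T y  s.t.  A^T y >= c,  y >= 0.

So the dual LP is:
  minimize  5y1 + 8y2 + 20y3 + 11y4
  subject to:
    y1 + 2y3 + 2y4 >= 5
    y2 + 2y3 + y4 >= 1
    y1, y2, y3, y4 >= 0

Solving the primal: x* = (5, 1).
  primal value c^T x* = 26.
Solving the dual: y* = (3, 0, 0, 1).
  dual value b^T y* = 26.
Strong duality: c^T x* = b^T y*. Confirmed.

26


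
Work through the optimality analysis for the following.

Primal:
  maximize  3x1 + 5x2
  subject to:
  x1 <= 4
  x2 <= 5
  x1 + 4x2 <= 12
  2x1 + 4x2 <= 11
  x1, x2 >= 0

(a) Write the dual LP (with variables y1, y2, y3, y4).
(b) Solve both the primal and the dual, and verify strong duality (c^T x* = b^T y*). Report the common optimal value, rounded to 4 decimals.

The standard primal-dual pair for 'max c^T x s.t. A x <= b, x >= 0' is:
  Dual:  min b^T y  s.t.  A^T y >= c,  y >= 0.

So the dual LP is:
  minimize  4y1 + 5y2 + 12y3 + 11y4
  subject to:
    y1 + y3 + 2y4 >= 3
    y2 + 4y3 + 4y4 >= 5
    y1, y2, y3, y4 >= 0

Solving the primal: x* = (4, 0.75).
  primal value c^T x* = 15.75.
Solving the dual: y* = (0.5, 0, 0, 1.25).
  dual value b^T y* = 15.75.
Strong duality: c^T x* = b^T y*. Confirmed.

15.75


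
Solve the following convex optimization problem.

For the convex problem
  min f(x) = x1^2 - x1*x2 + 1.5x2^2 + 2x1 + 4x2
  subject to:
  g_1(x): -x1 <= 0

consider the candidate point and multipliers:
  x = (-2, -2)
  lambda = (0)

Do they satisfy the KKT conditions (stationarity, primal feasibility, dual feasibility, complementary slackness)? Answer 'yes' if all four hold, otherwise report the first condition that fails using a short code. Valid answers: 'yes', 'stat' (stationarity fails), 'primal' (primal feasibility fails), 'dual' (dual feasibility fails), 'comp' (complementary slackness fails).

Gradient of f: grad f(x) = Q x + c = (0, 0)
Constraint values g_i(x) = a_i^T x - b_i:
  g_1((-2, -2)) = 2
Stationarity residual: grad f(x) + sum_i lambda_i a_i = (0, 0)
  -> stationarity OK
Primal feasibility (all g_i <= 0): FAILS
Dual feasibility (all lambda_i >= 0): OK
Complementary slackness (lambda_i * g_i(x) = 0 for all i): OK

Verdict: the first failing condition is primal_feasibility -> primal.

primal


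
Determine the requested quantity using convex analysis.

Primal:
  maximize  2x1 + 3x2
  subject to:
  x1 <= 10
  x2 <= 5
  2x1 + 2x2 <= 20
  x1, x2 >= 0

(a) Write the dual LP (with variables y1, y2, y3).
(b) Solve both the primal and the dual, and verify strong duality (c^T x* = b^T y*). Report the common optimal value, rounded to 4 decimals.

The standard primal-dual pair for 'max c^T x s.t. A x <= b, x >= 0' is:
  Dual:  min b^T y  s.t.  A^T y >= c,  y >= 0.

So the dual LP is:
  minimize  10y1 + 5y2 + 20y3
  subject to:
    y1 + 2y3 >= 2
    y2 + 2y3 >= 3
    y1, y2, y3 >= 0

Solving the primal: x* = (5, 5).
  primal value c^T x* = 25.
Solving the dual: y* = (0, 1, 1).
  dual value b^T y* = 25.
Strong duality: c^T x* = b^T y*. Confirmed.

25


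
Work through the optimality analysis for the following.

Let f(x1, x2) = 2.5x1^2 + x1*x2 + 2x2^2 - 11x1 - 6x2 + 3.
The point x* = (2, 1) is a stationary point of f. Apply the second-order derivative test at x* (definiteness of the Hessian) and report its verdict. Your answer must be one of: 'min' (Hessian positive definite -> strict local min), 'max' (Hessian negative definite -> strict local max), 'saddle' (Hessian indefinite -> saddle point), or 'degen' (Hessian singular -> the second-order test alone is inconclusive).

Compute the Hessian H = grad^2 f:
  H = [[5, 1], [1, 4]]
Verify stationarity: grad f(x*) = H x* + g = (0, 0).
Eigenvalues of H: 3.382, 5.618.
Both eigenvalues > 0, so H is positive definite -> x* is a strict local min.

min


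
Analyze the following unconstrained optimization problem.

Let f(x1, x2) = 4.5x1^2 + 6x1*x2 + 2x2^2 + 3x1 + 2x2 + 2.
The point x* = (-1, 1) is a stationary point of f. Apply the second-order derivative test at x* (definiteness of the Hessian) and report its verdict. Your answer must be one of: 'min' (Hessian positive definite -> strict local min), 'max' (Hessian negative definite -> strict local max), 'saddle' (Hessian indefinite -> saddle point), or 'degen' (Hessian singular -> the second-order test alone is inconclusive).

Compute the Hessian H = grad^2 f:
  H = [[9, 6], [6, 4]]
Verify stationarity: grad f(x*) = H x* + g = (0, 0).
Eigenvalues of H: 0, 13.
H has a zero eigenvalue (singular; positive semidefinite but not definite), so H is neither positive definite, negative definite, nor indefinite. The second-order test alone is inconclusive -> degen.
(Indeed, f is constant along the null direction of H through x*, so x* is not a strict local extremum.)

degen


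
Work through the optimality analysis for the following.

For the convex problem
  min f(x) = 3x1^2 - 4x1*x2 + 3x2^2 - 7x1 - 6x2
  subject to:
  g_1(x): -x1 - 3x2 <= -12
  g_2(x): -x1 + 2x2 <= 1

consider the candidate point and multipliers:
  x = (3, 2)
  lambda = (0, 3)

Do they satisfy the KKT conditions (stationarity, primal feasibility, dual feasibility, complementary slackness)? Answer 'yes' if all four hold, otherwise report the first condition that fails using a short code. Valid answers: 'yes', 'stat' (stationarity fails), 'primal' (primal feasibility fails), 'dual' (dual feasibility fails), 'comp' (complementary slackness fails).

Gradient of f: grad f(x) = Q x + c = (3, -6)
Constraint values g_i(x) = a_i^T x - b_i:
  g_1((3, 2)) = 3
  g_2((3, 2)) = 0
Stationarity residual: grad f(x) + sum_i lambda_i a_i = (0, 0)
  -> stationarity OK
Primal feasibility (all g_i <= 0): FAILS
Dual feasibility (all lambda_i >= 0): OK
Complementary slackness (lambda_i * g_i(x) = 0 for all i): OK

Verdict: the first failing condition is primal_feasibility -> primal.

primal


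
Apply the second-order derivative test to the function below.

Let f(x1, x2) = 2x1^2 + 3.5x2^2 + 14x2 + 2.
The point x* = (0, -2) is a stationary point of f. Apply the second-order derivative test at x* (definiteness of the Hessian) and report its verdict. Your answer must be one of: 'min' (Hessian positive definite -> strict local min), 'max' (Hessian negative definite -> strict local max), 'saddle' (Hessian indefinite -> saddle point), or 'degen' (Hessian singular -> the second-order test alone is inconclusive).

Compute the Hessian H = grad^2 f:
  H = [[4, 0], [0, 7]]
Verify stationarity: grad f(x*) = H x* + g = (0, 0).
Eigenvalues of H: 4, 7.
Both eigenvalues > 0, so H is positive definite -> x* is a strict local min.

min


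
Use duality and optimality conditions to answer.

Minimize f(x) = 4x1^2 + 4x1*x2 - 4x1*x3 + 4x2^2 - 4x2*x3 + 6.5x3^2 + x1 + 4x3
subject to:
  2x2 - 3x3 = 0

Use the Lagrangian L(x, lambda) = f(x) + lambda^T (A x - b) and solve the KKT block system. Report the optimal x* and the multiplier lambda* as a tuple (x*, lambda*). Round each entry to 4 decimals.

Form the Lagrangian:
  L(x, lambda) = (1/2) x^T Q x + c^T x + lambda^T (A x - b)
Stationarity (grad_x L = 0): Q x + c + A^T lambda = 0.
Primal feasibility: A x = b.

This gives the KKT block system:
  [ Q   A^T ] [ x     ]   [-c ]
  [ A    0  ] [ lambda ] = [ b ]

Solving the linear system:
  x*      = (-0.0743, -0.3041, -0.2027)
  lambda* = (0.9595)
  f(x*)   = -0.4426

x* = (-0.0743, -0.3041, -0.2027), lambda* = (0.9595)


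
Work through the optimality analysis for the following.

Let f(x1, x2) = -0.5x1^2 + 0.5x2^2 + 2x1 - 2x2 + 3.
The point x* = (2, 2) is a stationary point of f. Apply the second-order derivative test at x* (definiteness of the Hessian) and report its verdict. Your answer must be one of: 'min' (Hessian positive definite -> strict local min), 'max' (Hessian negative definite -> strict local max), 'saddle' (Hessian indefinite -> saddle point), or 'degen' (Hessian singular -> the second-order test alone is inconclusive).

Compute the Hessian H = grad^2 f:
  H = [[-1, 0], [0, 1]]
Verify stationarity: grad f(x*) = H x* + g = (0, 0).
Eigenvalues of H: -1, 1.
Eigenvalues have mixed signs, so H is indefinite -> x* is a saddle point.

saddle


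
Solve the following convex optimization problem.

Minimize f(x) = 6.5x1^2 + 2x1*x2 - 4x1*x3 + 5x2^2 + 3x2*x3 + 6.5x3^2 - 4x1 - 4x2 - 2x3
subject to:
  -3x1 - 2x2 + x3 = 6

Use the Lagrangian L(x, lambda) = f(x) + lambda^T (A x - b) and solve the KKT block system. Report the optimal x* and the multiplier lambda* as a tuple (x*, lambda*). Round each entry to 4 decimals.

Form the Lagrangian:
  L(x, lambda) = (1/2) x^T Q x + c^T x + lambda^T (A x - b)
Stationarity (grad_x L = 0): Q x + c + A^T lambda = 0.
Primal feasibility: A x = b.

This gives the KKT block system:
  [ Q   A^T ] [ x     ]   [-c ]
  [ A    0  ] [ lambda ] = [ b ]

Solving the linear system:
  x*      = (-1.0553, -1.0881, 0.6578)
  lambda* = (-7.509)
  f(x*)   = 26.1559

x* = (-1.0553, -1.0881, 0.6578), lambda* = (-7.509)


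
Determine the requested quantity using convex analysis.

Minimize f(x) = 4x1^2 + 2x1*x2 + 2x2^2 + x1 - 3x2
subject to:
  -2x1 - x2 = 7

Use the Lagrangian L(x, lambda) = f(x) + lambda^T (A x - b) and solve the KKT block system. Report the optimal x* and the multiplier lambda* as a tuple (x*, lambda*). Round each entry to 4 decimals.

Form the Lagrangian:
  L(x, lambda) = (1/2) x^T Q x + c^T x + lambda^T (A x - b)
Stationarity (grad_x L = 0): Q x + c + A^T lambda = 0.
Primal feasibility: A x = b.

This gives the KKT block system:
  [ Q   A^T ] [ x     ]   [-c ]
  [ A    0  ] [ lambda ] = [ b ]

Solving the linear system:
  x*      = (-3.0625, -0.875)
  lambda* = (-12.625)
  f(x*)   = 43.9688

x* = (-3.0625, -0.875), lambda* = (-12.625)


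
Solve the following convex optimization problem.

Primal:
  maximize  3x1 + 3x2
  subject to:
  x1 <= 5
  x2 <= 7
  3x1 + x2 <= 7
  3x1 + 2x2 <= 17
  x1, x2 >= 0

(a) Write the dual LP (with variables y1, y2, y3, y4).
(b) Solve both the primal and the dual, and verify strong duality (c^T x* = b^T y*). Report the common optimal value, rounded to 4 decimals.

The standard primal-dual pair for 'max c^T x s.t. A x <= b, x >= 0' is:
  Dual:  min b^T y  s.t.  A^T y >= c,  y >= 0.

So the dual LP is:
  minimize  5y1 + 7y2 + 7y3 + 17y4
  subject to:
    y1 + 3y3 + 3y4 >= 3
    y2 + y3 + 2y4 >= 3
    y1, y2, y3, y4 >= 0

Solving the primal: x* = (0, 7).
  primal value c^T x* = 21.
Solving the dual: y* = (0, 2, 1, 0).
  dual value b^T y* = 21.
Strong duality: c^T x* = b^T y*. Confirmed.

21


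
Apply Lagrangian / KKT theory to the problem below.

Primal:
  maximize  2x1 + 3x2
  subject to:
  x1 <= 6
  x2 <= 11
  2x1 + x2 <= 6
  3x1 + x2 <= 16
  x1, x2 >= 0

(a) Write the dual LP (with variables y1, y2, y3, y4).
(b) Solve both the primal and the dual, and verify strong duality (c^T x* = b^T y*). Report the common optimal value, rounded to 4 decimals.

The standard primal-dual pair for 'max c^T x s.t. A x <= b, x >= 0' is:
  Dual:  min b^T y  s.t.  A^T y >= c,  y >= 0.

So the dual LP is:
  minimize  6y1 + 11y2 + 6y3 + 16y4
  subject to:
    y1 + 2y3 + 3y4 >= 2
    y2 + y3 + y4 >= 3
    y1, y2, y3, y4 >= 0

Solving the primal: x* = (0, 6).
  primal value c^T x* = 18.
Solving the dual: y* = (0, 0, 3, 0).
  dual value b^T y* = 18.
Strong duality: c^T x* = b^T y*. Confirmed.

18


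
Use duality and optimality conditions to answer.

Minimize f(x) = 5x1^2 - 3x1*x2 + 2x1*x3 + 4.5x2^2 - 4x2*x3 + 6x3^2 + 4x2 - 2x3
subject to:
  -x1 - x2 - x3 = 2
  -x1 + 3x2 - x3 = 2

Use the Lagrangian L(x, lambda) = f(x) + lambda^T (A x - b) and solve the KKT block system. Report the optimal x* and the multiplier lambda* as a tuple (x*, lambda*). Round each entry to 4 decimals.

Form the Lagrangian:
  L(x, lambda) = (1/2) x^T Q x + c^T x + lambda^T (A x - b)
Stationarity (grad_x L = 0): Q x + c + A^T lambda = 0.
Primal feasibility: A x = b.

This gives the KKT block system:
  [ Q   A^T ] [ x     ]   [-c ]
  [ A    0  ] [ lambda ] = [ b ]

Solving the linear system:
  x*      = (-1.2222, 0, -0.7778)
  lambda* = (-7.6389, -6.1389)
  f(x*)   = 14.5556

x* = (-1.2222, 0, -0.7778), lambda* = (-7.6389, -6.1389)


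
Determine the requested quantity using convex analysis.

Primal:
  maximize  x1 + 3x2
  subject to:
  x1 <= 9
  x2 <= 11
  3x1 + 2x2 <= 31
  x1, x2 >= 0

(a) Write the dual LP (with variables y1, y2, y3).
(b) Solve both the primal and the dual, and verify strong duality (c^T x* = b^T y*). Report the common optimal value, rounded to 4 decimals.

The standard primal-dual pair for 'max c^T x s.t. A x <= b, x >= 0' is:
  Dual:  min b^T y  s.t.  A^T y >= c,  y >= 0.

So the dual LP is:
  minimize  9y1 + 11y2 + 31y3
  subject to:
    y1 + 3y3 >= 1
    y2 + 2y3 >= 3
    y1, y2, y3 >= 0

Solving the primal: x* = (3, 11).
  primal value c^T x* = 36.
Solving the dual: y* = (0, 2.3333, 0.3333).
  dual value b^T y* = 36.
Strong duality: c^T x* = b^T y*. Confirmed.

36


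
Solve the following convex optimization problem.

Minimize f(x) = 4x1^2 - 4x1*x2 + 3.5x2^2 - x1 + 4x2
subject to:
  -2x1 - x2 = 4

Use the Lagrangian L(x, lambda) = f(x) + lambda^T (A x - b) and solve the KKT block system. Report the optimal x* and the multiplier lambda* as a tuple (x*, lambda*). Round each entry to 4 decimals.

Form the Lagrangian:
  L(x, lambda) = (1/2) x^T Q x + c^T x + lambda^T (A x - b)
Stationarity (grad_x L = 0): Q x + c + A^T lambda = 0.
Primal feasibility: A x = b.

This gives the KKT block system:
  [ Q   A^T ] [ x     ]   [-c ]
  [ A    0  ] [ lambda ] = [ b ]

Solving the linear system:
  x*      = (-1.2115, -1.5769)
  lambda* = (-2.1923)
  f(x*)   = 1.8365

x* = (-1.2115, -1.5769), lambda* = (-2.1923)


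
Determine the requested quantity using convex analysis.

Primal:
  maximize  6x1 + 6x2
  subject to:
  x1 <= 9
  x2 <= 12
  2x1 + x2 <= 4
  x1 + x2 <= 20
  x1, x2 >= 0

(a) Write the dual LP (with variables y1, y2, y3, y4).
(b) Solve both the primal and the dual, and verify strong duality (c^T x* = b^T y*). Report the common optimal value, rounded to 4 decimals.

The standard primal-dual pair for 'max c^T x s.t. A x <= b, x >= 0' is:
  Dual:  min b^T y  s.t.  A^T y >= c,  y >= 0.

So the dual LP is:
  minimize  9y1 + 12y2 + 4y3 + 20y4
  subject to:
    y1 + 2y3 + y4 >= 6
    y2 + y3 + y4 >= 6
    y1, y2, y3, y4 >= 0

Solving the primal: x* = (0, 4).
  primal value c^T x* = 24.
Solving the dual: y* = (0, 0, 6, 0).
  dual value b^T y* = 24.
Strong duality: c^T x* = b^T y*. Confirmed.

24


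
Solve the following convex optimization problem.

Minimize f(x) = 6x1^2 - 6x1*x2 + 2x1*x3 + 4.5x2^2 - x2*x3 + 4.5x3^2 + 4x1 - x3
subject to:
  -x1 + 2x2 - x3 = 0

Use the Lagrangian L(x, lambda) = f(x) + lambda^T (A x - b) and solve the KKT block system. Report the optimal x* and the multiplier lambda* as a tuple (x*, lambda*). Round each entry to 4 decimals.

Form the Lagrangian:
  L(x, lambda) = (1/2) x^T Q x + c^T x + lambda^T (A x - b)
Stationarity (grad_x L = 0): Q x + c + A^T lambda = 0.
Primal feasibility: A x = b.

This gives the KKT block system:
  [ Q   A^T ] [ x     ]   [-c ]
  [ A    0  ] [ lambda ] = [ b ]

Solving the linear system:
  x*      = (-0.497, -0.1815, 0.1339)
  lambda* = (-0.6071)
  f(x*)   = -1.061

x* = (-0.497, -0.1815, 0.1339), lambda* = (-0.6071)


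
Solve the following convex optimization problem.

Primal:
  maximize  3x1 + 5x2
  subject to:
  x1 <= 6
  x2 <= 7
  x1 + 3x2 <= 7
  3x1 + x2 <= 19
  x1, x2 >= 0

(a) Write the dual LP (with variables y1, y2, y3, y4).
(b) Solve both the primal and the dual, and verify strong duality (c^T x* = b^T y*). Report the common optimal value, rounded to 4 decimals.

The standard primal-dual pair for 'max c^T x s.t. A x <= b, x >= 0' is:
  Dual:  min b^T y  s.t.  A^T y >= c,  y >= 0.

So the dual LP is:
  minimize  6y1 + 7y2 + 7y3 + 19y4
  subject to:
    y1 + y3 + 3y4 >= 3
    y2 + 3y3 + y4 >= 5
    y1, y2, y3, y4 >= 0

Solving the primal: x* = (6, 0.3333).
  primal value c^T x* = 19.6667.
Solving the dual: y* = (1.3333, 0, 1.6667, 0).
  dual value b^T y* = 19.6667.
Strong duality: c^T x* = b^T y*. Confirmed.

19.6667


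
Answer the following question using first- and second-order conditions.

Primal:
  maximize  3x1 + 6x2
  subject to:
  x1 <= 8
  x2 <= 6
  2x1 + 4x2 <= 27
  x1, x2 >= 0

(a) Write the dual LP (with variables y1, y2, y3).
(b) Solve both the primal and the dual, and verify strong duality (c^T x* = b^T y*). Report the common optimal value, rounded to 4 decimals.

The standard primal-dual pair for 'max c^T x s.t. A x <= b, x >= 0' is:
  Dual:  min b^T y  s.t.  A^T y >= c,  y >= 0.

So the dual LP is:
  minimize  8y1 + 6y2 + 27y3
  subject to:
    y1 + 2y3 >= 3
    y2 + 4y3 >= 6
    y1, y2, y3 >= 0

Solving the primal: x* = (1.5, 6).
  primal value c^T x* = 40.5.
Solving the dual: y* = (0, 0, 1.5).
  dual value b^T y* = 40.5.
Strong duality: c^T x* = b^T y*. Confirmed.

40.5


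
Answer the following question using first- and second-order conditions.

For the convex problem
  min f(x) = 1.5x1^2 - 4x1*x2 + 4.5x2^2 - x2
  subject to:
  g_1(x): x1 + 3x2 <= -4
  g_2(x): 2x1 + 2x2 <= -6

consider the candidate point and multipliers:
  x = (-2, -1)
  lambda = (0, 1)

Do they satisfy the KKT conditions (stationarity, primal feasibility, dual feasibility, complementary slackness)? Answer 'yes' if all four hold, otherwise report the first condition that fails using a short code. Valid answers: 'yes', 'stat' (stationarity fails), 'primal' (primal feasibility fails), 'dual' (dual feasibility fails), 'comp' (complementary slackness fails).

Gradient of f: grad f(x) = Q x + c = (-2, -2)
Constraint values g_i(x) = a_i^T x - b_i:
  g_1((-2, -1)) = -1
  g_2((-2, -1)) = 0
Stationarity residual: grad f(x) + sum_i lambda_i a_i = (0, 0)
  -> stationarity OK
Primal feasibility (all g_i <= 0): OK
Dual feasibility (all lambda_i >= 0): OK
Complementary slackness (lambda_i * g_i(x) = 0 for all i): OK

Verdict: yes, KKT holds.

yes


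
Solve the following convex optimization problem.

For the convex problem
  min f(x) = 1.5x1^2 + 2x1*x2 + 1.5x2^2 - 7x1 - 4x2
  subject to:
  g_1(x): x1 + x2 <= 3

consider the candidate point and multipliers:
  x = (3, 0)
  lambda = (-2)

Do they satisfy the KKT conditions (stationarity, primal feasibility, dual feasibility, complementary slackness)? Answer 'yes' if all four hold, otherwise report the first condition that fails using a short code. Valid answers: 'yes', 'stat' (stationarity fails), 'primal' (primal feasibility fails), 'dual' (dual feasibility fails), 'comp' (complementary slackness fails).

Gradient of f: grad f(x) = Q x + c = (2, 2)
Constraint values g_i(x) = a_i^T x - b_i:
  g_1((3, 0)) = 0
Stationarity residual: grad f(x) + sum_i lambda_i a_i = (0, 0)
  -> stationarity OK
Primal feasibility (all g_i <= 0): OK
Dual feasibility (all lambda_i >= 0): FAILS
Complementary slackness (lambda_i * g_i(x) = 0 for all i): OK

Verdict: the first failing condition is dual_feasibility -> dual.

dual


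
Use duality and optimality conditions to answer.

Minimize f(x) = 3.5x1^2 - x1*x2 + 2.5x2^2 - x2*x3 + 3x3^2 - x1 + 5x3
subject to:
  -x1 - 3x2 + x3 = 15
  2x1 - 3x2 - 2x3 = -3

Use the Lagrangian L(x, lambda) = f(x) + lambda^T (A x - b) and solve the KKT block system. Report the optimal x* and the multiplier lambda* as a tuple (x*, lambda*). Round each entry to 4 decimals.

Form the Lagrangian:
  L(x, lambda) = (1/2) x^T Q x + c^T x + lambda^T (A x - b)
Stationarity (grad_x L = 0): Q x + c + A^T lambda = 0.
Primal feasibility: A x = b.

This gives the KKT block system:
  [ Q   A^T ] [ x     ]   [-c ]
  [ A    0  ] [ lambda ] = [ b ]

Solving the linear system:
  x*      = (-3.5385, -3, 2.4615)
  lambda* = (-10.6838, 6.0427)
  f(x*)   = 97.1154

x* = (-3.5385, -3, 2.4615), lambda* = (-10.6838, 6.0427)


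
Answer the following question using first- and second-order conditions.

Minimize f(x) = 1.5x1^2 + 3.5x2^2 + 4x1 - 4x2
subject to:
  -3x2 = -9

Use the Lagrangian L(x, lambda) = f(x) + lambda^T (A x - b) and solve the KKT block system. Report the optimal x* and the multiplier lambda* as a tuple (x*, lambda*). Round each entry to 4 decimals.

Form the Lagrangian:
  L(x, lambda) = (1/2) x^T Q x + c^T x + lambda^T (A x - b)
Stationarity (grad_x L = 0): Q x + c + A^T lambda = 0.
Primal feasibility: A x = b.

This gives the KKT block system:
  [ Q   A^T ] [ x     ]   [-c ]
  [ A    0  ] [ lambda ] = [ b ]

Solving the linear system:
  x*      = (-1.3333, 3)
  lambda* = (5.6667)
  f(x*)   = 16.8333

x* = (-1.3333, 3), lambda* = (5.6667)


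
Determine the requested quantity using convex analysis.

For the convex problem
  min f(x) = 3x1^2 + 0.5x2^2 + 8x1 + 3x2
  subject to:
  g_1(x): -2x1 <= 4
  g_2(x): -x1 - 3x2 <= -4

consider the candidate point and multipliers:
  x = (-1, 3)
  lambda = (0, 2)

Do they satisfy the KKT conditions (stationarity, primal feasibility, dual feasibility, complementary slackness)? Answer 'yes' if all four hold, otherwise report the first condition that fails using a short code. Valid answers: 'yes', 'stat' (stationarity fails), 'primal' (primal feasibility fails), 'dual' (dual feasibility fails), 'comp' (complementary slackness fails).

Gradient of f: grad f(x) = Q x + c = (2, 6)
Constraint values g_i(x) = a_i^T x - b_i:
  g_1((-1, 3)) = -2
  g_2((-1, 3)) = -4
Stationarity residual: grad f(x) + sum_i lambda_i a_i = (0, 0)
  -> stationarity OK
Primal feasibility (all g_i <= 0): OK
Dual feasibility (all lambda_i >= 0): OK
Complementary slackness (lambda_i * g_i(x) = 0 for all i): FAILS

Verdict: the first failing condition is complementary_slackness -> comp.

comp


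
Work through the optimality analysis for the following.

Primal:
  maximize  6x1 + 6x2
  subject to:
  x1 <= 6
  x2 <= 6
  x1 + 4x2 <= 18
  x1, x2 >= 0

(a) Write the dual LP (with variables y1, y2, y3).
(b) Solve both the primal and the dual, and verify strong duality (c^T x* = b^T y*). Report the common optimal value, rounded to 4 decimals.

The standard primal-dual pair for 'max c^T x s.t. A x <= b, x >= 0' is:
  Dual:  min b^T y  s.t.  A^T y >= c,  y >= 0.

So the dual LP is:
  minimize  6y1 + 6y2 + 18y3
  subject to:
    y1 + y3 >= 6
    y2 + 4y3 >= 6
    y1, y2, y3 >= 0

Solving the primal: x* = (6, 3).
  primal value c^T x* = 54.
Solving the dual: y* = (4.5, 0, 1.5).
  dual value b^T y* = 54.
Strong duality: c^T x* = b^T y*. Confirmed.

54


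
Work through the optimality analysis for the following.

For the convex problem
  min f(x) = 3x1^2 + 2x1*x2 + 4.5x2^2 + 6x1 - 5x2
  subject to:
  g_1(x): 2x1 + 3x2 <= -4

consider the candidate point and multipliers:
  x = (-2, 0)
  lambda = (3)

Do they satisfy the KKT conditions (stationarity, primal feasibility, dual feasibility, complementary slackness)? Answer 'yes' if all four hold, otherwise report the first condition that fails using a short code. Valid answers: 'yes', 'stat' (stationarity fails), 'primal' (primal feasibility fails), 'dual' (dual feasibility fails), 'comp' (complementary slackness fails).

Gradient of f: grad f(x) = Q x + c = (-6, -9)
Constraint values g_i(x) = a_i^T x - b_i:
  g_1((-2, 0)) = 0
Stationarity residual: grad f(x) + sum_i lambda_i a_i = (0, 0)
  -> stationarity OK
Primal feasibility (all g_i <= 0): OK
Dual feasibility (all lambda_i >= 0): OK
Complementary slackness (lambda_i * g_i(x) = 0 for all i): OK

Verdict: yes, KKT holds.

yes


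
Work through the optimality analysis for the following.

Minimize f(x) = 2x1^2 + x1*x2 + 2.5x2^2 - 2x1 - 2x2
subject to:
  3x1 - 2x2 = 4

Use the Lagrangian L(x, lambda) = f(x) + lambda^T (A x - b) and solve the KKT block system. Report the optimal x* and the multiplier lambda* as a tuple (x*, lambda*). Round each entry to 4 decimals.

Form the Lagrangian:
  L(x, lambda) = (1/2) x^T Q x + c^T x + lambda^T (A x - b)
Stationarity (grad_x L = 0): Q x + c + A^T lambda = 0.
Primal feasibility: A x = b.

This gives the KKT block system:
  [ Q   A^T ] [ x     ]   [-c ]
  [ A    0  ] [ lambda ] = [ b ]

Solving the linear system:
  x*      = (1.2055, -0.1918)
  lambda* = (-0.8767)
  f(x*)   = 0.7397

x* = (1.2055, -0.1918), lambda* = (-0.8767)


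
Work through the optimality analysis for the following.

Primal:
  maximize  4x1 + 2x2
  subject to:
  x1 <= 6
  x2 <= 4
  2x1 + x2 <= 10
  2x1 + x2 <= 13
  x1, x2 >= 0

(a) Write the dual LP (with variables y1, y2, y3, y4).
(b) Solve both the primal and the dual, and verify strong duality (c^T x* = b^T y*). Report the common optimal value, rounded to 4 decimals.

The standard primal-dual pair for 'max c^T x s.t. A x <= b, x >= 0' is:
  Dual:  min b^T y  s.t.  A^T y >= c,  y >= 0.

So the dual LP is:
  minimize  6y1 + 4y2 + 10y3 + 13y4
  subject to:
    y1 + 2y3 + 2y4 >= 4
    y2 + y3 + y4 >= 2
    y1, y2, y3, y4 >= 0

Solving the primal: x* = (5, 0).
  primal value c^T x* = 20.
Solving the dual: y* = (0, 0, 2, 0).
  dual value b^T y* = 20.
Strong duality: c^T x* = b^T y*. Confirmed.

20


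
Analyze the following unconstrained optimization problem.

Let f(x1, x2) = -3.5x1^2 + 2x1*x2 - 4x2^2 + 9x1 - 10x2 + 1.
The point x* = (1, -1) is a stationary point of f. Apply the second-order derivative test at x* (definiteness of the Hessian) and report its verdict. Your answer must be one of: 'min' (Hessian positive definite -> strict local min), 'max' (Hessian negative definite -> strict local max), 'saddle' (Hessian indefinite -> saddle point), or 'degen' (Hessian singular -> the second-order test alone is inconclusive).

Compute the Hessian H = grad^2 f:
  H = [[-7, 2], [2, -8]]
Verify stationarity: grad f(x*) = H x* + g = (0, 0).
Eigenvalues of H: -9.5616, -5.4384.
Both eigenvalues < 0, so H is negative definite -> x* is a strict local max.

max


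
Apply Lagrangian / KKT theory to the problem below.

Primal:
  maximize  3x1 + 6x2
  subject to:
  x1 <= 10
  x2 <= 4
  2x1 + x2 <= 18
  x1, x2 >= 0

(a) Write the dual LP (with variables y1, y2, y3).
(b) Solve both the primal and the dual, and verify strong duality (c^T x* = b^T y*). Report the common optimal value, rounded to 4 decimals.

The standard primal-dual pair for 'max c^T x s.t. A x <= b, x >= 0' is:
  Dual:  min b^T y  s.t.  A^T y >= c,  y >= 0.

So the dual LP is:
  minimize  10y1 + 4y2 + 18y3
  subject to:
    y1 + 2y3 >= 3
    y2 + y3 >= 6
    y1, y2, y3 >= 0

Solving the primal: x* = (7, 4).
  primal value c^T x* = 45.
Solving the dual: y* = (0, 4.5, 1.5).
  dual value b^T y* = 45.
Strong duality: c^T x* = b^T y*. Confirmed.

45
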